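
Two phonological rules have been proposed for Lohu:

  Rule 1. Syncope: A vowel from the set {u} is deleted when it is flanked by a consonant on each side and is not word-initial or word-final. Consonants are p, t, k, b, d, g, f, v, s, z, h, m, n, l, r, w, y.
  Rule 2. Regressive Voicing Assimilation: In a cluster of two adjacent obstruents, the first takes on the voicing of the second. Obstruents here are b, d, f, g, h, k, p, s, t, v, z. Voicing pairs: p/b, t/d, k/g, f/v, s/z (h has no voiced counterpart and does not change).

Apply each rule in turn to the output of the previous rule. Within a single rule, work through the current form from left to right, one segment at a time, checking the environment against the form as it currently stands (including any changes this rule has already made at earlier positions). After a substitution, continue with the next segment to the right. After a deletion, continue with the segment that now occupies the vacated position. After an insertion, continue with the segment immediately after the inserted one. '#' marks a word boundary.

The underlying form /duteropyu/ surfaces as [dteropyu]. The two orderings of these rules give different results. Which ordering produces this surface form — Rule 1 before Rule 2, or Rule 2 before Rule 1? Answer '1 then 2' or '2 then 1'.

Order 1 then 2:
  1 Syncope: [duteropyu] → [dteropyu]
  2 Regressive Voicing Assimilation: [dteropyu] → [tteropyu]
  result: [tteropyu]
Order 2 then 1:
  2 Regressive Voicing Assimilation: no change — [duteropyu]
  1 Syncope: [duteropyu] → [dteropyu]
  result: [dteropyu]

2 then 1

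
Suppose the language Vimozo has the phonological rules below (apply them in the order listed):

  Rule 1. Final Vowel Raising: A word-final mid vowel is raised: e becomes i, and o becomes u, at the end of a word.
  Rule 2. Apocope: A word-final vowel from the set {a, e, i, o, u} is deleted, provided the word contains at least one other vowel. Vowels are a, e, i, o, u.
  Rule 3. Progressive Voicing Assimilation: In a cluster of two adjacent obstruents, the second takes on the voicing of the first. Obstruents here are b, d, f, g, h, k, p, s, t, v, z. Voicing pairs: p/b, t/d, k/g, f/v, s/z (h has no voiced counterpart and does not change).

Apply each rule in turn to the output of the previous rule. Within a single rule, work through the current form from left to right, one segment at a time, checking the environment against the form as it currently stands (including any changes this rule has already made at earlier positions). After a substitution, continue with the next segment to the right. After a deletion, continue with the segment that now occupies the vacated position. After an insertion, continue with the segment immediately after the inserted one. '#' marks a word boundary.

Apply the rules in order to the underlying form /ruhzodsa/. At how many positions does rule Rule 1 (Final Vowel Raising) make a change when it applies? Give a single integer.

Rule 1 Final Vowel Raising: no change — [ruhzodsa]
Rule 2 Apocope: [ruhzodsa] → [ruhzods]
Rule 3 Progressive Voicing Assimilation: [ruhzods] → [ruhsodz]
Rule Rule 1 changed 0 position(s).

0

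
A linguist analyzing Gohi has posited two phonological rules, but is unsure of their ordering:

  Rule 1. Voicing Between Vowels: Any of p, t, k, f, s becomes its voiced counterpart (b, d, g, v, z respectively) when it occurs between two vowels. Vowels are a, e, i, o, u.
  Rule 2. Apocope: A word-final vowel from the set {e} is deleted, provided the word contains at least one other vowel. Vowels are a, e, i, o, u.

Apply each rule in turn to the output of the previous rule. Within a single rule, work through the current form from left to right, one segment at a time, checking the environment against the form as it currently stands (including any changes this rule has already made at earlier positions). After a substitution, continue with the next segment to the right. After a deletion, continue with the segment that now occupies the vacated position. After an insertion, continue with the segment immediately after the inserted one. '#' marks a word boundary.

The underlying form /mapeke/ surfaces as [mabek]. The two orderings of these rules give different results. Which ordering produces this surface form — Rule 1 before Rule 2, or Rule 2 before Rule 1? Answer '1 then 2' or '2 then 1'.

Order 1 then 2:
  1 Voicing Between Vowels: [mapeke] → [mabege]
  2 Apocope: [mabege] → [mabeg]
  result: [mabeg]
Order 2 then 1:
  2 Apocope: [mapeke] → [mapek]
  1 Voicing Between Vowels: [mapek] → [mabek]
  result: [mabek]

2 then 1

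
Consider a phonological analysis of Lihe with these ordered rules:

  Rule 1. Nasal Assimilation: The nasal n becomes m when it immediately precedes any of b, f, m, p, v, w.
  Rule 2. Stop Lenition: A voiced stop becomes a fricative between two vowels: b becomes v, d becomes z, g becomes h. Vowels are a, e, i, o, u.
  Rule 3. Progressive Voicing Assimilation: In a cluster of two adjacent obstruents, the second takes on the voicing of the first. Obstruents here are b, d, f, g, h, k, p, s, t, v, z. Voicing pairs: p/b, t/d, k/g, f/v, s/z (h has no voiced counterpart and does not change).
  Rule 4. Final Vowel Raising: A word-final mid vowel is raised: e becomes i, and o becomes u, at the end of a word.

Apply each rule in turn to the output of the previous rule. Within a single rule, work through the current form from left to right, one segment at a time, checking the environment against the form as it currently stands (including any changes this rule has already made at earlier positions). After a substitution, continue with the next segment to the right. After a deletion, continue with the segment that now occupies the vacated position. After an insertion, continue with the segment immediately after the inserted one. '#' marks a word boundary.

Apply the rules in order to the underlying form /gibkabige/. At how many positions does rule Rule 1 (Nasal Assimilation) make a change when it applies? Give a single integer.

Rule 1 Nasal Assimilation: no change — [gibkabige]
Rule 2 Stop Lenition: [gibkabige] → [gibkavihe]
Rule 3 Progressive Voicing Assimilation: [gibkavihe] → [gibgavihe]
Rule 4 Final Vowel Raising: [gibgavihe] → [gibgavihi]
Rule Rule 1 changed 0 position(s).

0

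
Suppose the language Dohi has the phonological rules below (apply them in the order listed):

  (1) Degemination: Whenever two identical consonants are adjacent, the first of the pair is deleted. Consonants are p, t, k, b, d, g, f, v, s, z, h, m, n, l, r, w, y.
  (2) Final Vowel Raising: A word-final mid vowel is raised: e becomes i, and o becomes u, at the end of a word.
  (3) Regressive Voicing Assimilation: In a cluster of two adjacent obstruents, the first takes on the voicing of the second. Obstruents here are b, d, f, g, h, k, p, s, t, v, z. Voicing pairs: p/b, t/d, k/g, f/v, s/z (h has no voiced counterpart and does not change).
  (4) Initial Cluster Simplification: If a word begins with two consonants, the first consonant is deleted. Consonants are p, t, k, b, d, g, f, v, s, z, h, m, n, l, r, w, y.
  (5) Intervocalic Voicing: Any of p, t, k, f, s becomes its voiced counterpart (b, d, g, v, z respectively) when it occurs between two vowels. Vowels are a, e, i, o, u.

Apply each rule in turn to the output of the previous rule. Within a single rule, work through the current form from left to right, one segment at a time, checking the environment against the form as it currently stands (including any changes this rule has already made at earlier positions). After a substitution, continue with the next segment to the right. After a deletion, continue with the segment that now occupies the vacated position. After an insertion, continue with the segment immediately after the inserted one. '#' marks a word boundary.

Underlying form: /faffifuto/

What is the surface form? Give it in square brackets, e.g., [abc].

(1) Degemination: [faffifuto] → [fafifuto]
(2) Final Vowel Raising: [fafifuto] → [fafifutu]
(3) Regressive Voicing Assimilation: no change — [fafifutu]
(4) Initial Cluster Simplification: no change — [fafifutu]
(5) Intervocalic Voicing: [fafifutu] → [favivudu]

[favivudu]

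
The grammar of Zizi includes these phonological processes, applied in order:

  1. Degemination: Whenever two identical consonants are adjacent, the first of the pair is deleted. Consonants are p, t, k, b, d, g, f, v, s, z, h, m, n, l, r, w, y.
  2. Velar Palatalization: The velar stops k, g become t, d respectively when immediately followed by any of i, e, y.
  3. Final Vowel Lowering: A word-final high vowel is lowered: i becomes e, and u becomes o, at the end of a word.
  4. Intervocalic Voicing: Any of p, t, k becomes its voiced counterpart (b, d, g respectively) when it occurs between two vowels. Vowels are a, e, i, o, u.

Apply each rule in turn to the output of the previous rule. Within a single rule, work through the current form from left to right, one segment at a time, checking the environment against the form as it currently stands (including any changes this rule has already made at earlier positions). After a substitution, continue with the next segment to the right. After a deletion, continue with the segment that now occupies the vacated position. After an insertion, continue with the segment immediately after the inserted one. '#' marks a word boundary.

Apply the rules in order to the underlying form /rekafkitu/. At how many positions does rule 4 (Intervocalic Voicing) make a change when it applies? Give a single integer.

1 Degemination: no change — [rekafkitu]
2 Velar Palatalization: [rekafkitu] → [rekaftitu]
3 Final Vowel Lowering: [rekaftitu] → [rekaftito]
4 Intervocalic Voicing: [rekaftito] → [regaftido]
Rule 4 changed 2 position(s).

2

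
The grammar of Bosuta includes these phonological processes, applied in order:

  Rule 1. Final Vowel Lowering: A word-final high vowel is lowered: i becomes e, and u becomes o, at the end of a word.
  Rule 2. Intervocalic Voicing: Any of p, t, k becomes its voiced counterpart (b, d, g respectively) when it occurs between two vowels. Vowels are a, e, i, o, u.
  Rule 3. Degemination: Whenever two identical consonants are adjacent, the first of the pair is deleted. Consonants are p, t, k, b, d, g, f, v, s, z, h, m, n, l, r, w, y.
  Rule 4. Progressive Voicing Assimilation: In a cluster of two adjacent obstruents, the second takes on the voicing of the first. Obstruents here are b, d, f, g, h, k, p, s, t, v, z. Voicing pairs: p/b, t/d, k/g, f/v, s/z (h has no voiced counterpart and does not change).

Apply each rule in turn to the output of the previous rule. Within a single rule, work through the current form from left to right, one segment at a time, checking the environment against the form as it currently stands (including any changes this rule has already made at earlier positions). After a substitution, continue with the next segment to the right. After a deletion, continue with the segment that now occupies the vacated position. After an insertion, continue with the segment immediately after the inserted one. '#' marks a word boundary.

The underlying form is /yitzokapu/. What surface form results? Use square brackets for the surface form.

[yitsogabo]

Rule 1 Final Vowel Lowering: [yitzokapu] → [yitzokapo]
Rule 2 Intervocalic Voicing: [yitzokapo] → [yitzogabo]
Rule 3 Degemination: no change — [yitzogabo]
Rule 4 Progressive Voicing Assimilation: [yitzogabo] → [yitsogabo]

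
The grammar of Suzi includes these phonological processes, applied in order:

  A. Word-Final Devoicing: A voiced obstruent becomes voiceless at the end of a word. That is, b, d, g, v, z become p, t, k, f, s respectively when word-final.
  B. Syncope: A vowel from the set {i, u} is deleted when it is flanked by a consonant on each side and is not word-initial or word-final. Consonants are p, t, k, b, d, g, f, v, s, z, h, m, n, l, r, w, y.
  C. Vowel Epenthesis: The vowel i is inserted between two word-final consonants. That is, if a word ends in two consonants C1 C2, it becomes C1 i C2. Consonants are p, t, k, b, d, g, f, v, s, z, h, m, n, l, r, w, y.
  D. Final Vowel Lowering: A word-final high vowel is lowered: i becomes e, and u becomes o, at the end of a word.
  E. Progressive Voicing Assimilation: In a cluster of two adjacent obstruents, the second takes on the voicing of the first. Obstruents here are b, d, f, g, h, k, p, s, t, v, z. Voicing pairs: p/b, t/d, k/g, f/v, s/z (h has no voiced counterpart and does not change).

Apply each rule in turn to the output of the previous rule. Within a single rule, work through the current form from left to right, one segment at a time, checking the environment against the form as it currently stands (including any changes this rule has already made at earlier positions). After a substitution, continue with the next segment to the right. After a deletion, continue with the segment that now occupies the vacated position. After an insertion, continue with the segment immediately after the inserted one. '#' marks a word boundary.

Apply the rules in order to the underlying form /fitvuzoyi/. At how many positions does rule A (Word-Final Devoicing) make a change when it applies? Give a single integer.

A Word-Final Devoicing: no change — [fitvuzoyi]
B Syncope: [fitvuzoyi] → [ftvzoyi]
C Vowel Epenthesis: no change — [ftvzoyi]
D Final Vowel Lowering: [ftvzoyi] → [ftvzoye]
E Progressive Voicing Assimilation: [ftvzoye] → [ftfsoye]
Rule A changed 0 position(s).

0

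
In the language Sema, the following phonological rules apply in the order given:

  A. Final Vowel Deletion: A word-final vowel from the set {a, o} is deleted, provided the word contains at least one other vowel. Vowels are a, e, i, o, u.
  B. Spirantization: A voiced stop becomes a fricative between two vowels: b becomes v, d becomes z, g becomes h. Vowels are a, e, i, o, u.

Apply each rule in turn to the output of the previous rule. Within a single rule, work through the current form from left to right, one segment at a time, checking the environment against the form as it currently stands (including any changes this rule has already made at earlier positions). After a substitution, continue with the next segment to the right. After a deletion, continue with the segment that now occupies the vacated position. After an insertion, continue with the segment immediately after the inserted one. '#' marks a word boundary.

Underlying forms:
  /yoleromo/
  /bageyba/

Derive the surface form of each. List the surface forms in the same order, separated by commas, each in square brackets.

[yolerom], [baheyb]

/yoleromo/:
  A Final Vowel Deletion: [yoleromo] → [yolerom]
  B Spirantization: no change — [yolerom]
/bageyba/:
  A Final Vowel Deletion: [bageyba] → [bageyb]
  B Spirantization: [bageyb] → [baheyb]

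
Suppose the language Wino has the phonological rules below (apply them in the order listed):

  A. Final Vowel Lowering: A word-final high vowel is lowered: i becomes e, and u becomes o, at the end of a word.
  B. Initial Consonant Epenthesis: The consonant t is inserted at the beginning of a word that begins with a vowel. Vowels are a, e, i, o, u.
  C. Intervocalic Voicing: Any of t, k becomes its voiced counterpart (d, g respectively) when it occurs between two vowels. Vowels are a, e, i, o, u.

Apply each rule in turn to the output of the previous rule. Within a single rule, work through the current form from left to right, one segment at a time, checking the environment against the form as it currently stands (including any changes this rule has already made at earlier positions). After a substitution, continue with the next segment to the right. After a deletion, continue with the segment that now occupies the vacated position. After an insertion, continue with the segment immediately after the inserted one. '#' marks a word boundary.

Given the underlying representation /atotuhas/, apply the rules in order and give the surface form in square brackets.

[tadoduhas]

A Final Vowel Lowering: no change — [atotuhas]
B Initial Consonant Epenthesis: [atotuhas] → [tatotuhas]
C Intervocalic Voicing: [tatotuhas] → [tadoduhas]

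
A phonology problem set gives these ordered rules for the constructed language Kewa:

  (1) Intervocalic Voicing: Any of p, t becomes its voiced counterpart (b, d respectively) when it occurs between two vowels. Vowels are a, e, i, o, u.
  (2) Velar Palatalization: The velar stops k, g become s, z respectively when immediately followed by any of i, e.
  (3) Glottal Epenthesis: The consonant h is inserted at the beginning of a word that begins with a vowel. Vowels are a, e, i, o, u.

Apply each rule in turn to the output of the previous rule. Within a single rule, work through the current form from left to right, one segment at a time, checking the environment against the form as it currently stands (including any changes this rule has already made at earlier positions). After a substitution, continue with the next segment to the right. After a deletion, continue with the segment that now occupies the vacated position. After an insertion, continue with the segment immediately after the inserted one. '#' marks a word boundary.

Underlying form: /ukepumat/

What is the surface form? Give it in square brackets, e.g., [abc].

(1) Intervocalic Voicing: [ukepumat] → [ukebumat]
(2) Velar Palatalization: [ukebumat] → [usebumat]
(3) Glottal Epenthesis: [usebumat] → [husebumat]

[husebumat]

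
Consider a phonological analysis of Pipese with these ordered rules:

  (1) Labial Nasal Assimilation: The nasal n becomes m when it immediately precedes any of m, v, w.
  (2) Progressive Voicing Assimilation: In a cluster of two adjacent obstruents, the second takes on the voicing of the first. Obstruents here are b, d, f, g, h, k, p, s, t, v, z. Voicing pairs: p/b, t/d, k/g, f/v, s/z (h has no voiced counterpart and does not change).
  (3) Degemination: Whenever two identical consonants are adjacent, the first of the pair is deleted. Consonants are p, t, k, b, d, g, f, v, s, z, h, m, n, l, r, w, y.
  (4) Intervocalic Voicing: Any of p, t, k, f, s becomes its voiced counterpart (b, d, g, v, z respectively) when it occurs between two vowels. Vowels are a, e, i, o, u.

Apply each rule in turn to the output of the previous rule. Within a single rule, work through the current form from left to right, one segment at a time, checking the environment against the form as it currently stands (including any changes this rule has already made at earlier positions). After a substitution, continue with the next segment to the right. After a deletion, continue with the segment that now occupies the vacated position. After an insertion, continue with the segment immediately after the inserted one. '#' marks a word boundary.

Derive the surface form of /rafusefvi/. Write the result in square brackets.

[ravuzevi]

(1) Labial Nasal Assimilation: no change — [rafusefvi]
(2) Progressive Voicing Assimilation: [rafusefvi] → [rafuseffi]
(3) Degemination: [rafuseffi] → [rafusefi]
(4) Intervocalic Voicing: [rafusefi] → [ravuzevi]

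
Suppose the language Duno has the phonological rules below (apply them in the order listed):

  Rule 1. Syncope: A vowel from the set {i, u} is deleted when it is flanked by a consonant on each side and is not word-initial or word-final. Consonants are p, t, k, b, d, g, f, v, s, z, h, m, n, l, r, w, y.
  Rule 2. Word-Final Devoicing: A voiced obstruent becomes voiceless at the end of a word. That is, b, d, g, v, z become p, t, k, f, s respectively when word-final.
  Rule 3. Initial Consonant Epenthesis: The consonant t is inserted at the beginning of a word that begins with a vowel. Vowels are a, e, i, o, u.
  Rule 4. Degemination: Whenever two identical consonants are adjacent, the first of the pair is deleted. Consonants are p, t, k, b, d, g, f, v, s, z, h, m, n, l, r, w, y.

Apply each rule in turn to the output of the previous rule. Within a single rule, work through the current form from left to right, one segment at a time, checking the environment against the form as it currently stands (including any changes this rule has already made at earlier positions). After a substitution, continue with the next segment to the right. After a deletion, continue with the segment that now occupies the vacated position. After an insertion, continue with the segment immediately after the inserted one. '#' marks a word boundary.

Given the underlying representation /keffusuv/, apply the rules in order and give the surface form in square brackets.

Rule 1 Syncope: [keffusuv] → [keffsv]
Rule 2 Word-Final Devoicing: [keffsv] → [keffsf]
Rule 3 Initial Consonant Epenthesis: no change — [keffsf]
Rule 4 Degemination: [keffsf] → [kefsf]

[kefsf]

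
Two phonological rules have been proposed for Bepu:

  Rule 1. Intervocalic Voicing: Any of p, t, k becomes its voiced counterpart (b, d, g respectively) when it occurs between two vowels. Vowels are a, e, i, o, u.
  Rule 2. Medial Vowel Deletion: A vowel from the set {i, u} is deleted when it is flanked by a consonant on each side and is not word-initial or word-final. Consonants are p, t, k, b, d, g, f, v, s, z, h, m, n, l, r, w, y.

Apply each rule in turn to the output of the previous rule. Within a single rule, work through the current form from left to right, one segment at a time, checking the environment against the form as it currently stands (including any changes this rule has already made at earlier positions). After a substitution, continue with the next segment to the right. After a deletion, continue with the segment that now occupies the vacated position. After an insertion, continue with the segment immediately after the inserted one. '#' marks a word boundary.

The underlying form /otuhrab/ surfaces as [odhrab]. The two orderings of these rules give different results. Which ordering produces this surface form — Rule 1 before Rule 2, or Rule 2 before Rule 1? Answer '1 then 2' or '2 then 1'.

Order 1 then 2:
  1 Intervocalic Voicing: [otuhrab] → [oduhrab]
  2 Medial Vowel Deletion: [oduhrab] → [odhrab]
  result: [odhrab]
Order 2 then 1:
  2 Medial Vowel Deletion: [otuhrab] → [othrab]
  1 Intervocalic Voicing: no change — [othrab]
  result: [othrab]

1 then 2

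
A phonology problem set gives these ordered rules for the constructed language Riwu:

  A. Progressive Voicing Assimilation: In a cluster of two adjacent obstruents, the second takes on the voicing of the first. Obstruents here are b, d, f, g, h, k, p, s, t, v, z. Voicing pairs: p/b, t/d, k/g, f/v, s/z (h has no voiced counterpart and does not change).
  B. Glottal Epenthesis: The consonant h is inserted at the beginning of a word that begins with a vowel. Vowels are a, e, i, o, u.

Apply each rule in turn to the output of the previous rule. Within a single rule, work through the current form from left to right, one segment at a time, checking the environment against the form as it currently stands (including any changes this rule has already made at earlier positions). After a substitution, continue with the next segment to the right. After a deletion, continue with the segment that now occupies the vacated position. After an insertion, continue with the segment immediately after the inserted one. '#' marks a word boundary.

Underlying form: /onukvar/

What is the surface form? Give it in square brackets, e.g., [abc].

[honukfar]

A Progressive Voicing Assimilation: [onukvar] → [onukfar]
B Glottal Epenthesis: [onukfar] → [honukfar]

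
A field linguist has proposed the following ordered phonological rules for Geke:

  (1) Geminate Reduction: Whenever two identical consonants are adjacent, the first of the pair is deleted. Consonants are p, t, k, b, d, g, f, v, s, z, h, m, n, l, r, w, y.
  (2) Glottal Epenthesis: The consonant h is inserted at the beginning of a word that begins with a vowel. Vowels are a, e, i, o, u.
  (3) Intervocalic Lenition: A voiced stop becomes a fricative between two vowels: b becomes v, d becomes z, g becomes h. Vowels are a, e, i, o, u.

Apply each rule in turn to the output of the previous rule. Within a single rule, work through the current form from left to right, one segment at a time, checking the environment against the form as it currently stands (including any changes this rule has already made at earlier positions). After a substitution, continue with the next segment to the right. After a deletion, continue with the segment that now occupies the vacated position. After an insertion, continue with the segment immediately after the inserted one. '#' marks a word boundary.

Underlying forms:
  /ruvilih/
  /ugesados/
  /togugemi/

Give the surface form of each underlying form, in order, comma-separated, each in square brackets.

/ruvilih/:
  (1) Geminate Reduction: no change — [ruvilih]
  (2) Glottal Epenthesis: no change — [ruvilih]
  (3) Intervocalic Lenition: no change — [ruvilih]
/ugesados/:
  (1) Geminate Reduction: no change — [ugesados]
  (2) Glottal Epenthesis: [ugesados] → [hugesados]
  (3) Intervocalic Lenition: [hugesados] → [huhesazos]
/togugemi/:
  (1) Geminate Reduction: no change — [togugemi]
  (2) Glottal Epenthesis: no change — [togugemi]
  (3) Intervocalic Lenition: [togugemi] → [tohuhemi]

[ruvilih], [huhesazos], [tohuhemi]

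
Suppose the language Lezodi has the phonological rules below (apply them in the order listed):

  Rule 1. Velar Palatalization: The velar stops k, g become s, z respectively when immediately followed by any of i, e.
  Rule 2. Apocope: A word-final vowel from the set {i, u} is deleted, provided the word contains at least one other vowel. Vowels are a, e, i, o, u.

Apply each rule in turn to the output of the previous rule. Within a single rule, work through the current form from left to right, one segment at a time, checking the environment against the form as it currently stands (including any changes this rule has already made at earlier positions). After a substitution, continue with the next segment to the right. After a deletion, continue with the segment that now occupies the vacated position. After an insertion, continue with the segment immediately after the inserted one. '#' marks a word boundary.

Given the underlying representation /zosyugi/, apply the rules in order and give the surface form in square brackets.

Rule 1 Velar Palatalization: [zosyugi] → [zosyuzi]
Rule 2 Apocope: [zosyuzi] → [zosyuz]

[zosyuz]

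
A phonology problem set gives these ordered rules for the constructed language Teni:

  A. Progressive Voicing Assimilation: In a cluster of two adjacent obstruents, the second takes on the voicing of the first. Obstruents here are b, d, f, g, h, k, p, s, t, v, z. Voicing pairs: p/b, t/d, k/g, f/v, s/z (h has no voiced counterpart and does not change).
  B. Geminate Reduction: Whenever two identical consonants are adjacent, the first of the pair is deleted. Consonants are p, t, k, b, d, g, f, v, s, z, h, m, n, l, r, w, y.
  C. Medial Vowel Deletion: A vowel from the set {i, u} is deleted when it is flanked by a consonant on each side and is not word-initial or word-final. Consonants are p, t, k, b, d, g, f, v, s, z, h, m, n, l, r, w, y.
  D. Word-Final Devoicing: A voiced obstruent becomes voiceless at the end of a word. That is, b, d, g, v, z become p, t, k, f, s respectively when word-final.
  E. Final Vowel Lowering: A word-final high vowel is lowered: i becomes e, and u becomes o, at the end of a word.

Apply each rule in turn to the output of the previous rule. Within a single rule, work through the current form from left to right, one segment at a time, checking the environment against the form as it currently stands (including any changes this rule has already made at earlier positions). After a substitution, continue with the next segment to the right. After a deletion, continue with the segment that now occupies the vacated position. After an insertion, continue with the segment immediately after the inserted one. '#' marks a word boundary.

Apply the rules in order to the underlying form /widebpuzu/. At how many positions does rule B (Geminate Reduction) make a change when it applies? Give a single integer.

A Progressive Voicing Assimilation: [widebpuzu] → [widebbuzu]
B Geminate Reduction: [widebbuzu] → [widebuzu]
C Medial Vowel Deletion: [widebuzu] → [wdebzu]
D Word-Final Devoicing: no change — [wdebzu]
E Final Vowel Lowering: [wdebzu] → [wdebzo]
Rule B changed 1 position(s).

1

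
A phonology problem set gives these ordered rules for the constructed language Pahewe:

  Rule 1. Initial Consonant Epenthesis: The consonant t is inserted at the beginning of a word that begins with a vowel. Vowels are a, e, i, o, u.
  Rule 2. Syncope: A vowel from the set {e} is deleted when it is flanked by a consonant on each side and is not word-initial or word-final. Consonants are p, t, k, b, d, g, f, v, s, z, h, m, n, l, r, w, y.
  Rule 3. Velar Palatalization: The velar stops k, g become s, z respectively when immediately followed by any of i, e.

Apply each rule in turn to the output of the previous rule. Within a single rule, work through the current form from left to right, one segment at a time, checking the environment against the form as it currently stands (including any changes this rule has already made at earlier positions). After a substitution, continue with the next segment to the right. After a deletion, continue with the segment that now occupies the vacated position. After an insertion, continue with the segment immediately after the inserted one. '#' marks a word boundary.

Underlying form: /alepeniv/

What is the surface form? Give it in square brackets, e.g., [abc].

[talpniv]

Rule 1 Initial Consonant Epenthesis: [alepeniv] → [talepeniv]
Rule 2 Syncope: [talepeniv] → [talpniv]
Rule 3 Velar Palatalization: no change — [talpniv]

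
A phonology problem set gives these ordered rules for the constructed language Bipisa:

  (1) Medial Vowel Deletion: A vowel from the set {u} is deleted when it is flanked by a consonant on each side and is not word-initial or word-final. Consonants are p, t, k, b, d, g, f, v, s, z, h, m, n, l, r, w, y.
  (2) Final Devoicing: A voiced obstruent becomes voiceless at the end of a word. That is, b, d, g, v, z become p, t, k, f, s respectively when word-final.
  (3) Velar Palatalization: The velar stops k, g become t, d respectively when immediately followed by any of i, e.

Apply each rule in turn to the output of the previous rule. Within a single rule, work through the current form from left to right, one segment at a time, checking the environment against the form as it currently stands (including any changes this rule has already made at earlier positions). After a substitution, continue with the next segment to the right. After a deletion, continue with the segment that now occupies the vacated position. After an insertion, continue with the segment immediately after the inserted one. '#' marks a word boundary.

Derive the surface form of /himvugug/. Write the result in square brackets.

[himvgk]

(1) Medial Vowel Deletion: [himvugug] → [himvgg]
(2) Final Devoicing: [himvgg] → [himvgk]
(3) Velar Palatalization: no change — [himvgk]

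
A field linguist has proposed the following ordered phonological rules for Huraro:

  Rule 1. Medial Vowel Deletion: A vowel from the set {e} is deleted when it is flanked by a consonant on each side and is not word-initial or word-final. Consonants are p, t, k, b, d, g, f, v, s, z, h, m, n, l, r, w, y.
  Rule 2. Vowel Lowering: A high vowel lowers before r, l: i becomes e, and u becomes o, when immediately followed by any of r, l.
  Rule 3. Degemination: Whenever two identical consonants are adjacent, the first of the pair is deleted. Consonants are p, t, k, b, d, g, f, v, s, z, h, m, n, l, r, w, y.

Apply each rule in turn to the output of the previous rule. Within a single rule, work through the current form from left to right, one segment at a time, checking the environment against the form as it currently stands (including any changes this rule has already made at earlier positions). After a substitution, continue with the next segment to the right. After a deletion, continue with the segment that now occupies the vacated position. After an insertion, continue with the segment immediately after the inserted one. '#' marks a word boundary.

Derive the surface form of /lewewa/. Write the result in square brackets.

Rule 1 Medial Vowel Deletion: [lewewa] → [lwwa]
Rule 2 Vowel Lowering: no change — [lwwa]
Rule 3 Degemination: [lwwa] → [lwa]

[lwa]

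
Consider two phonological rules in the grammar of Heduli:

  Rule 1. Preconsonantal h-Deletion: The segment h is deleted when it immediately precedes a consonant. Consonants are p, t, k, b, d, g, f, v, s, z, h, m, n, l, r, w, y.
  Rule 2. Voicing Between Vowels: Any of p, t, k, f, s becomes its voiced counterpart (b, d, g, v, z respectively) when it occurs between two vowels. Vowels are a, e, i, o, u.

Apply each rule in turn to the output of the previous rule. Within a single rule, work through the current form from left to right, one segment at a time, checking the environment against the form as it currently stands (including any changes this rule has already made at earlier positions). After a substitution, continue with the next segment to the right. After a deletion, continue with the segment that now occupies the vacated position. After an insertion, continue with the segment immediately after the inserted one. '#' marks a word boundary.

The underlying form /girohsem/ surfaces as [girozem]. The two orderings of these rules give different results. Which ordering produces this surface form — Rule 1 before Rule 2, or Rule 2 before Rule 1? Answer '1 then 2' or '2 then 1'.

1 then 2

Order 1 then 2:
  1 Preconsonantal h-Deletion: [girohsem] → [girosem]
  2 Voicing Between Vowels: [girosem] → [girozem]
  result: [girozem]
Order 2 then 1:
  2 Voicing Between Vowels: no change — [girohsem]
  1 Preconsonantal h-Deletion: [girohsem] → [girosem]
  result: [girosem]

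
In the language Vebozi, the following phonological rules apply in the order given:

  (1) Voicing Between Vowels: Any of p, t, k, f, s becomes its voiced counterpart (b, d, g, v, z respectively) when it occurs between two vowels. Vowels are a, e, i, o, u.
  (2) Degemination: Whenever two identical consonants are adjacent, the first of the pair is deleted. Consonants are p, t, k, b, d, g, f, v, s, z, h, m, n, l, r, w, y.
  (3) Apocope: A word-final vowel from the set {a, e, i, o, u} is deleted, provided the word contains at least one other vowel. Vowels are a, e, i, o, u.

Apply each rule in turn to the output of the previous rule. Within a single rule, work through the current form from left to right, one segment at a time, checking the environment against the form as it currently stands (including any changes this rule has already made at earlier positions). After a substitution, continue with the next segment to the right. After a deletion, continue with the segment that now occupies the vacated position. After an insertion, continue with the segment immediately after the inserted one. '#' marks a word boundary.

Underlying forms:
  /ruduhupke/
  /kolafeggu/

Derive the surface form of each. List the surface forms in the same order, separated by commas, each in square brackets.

[ruduhupk], [kolaveg]

/ruduhupke/:
  (1) Voicing Between Vowels: no change — [ruduhupke]
  (2) Degemination: no change — [ruduhupke]
  (3) Apocope: [ruduhupke] → [ruduhupk]
/kolafeggu/:
  (1) Voicing Between Vowels: [kolafeggu] → [kolaveggu]
  (2) Degemination: [kolaveggu] → [kolavegu]
  (3) Apocope: [kolavegu] → [kolaveg]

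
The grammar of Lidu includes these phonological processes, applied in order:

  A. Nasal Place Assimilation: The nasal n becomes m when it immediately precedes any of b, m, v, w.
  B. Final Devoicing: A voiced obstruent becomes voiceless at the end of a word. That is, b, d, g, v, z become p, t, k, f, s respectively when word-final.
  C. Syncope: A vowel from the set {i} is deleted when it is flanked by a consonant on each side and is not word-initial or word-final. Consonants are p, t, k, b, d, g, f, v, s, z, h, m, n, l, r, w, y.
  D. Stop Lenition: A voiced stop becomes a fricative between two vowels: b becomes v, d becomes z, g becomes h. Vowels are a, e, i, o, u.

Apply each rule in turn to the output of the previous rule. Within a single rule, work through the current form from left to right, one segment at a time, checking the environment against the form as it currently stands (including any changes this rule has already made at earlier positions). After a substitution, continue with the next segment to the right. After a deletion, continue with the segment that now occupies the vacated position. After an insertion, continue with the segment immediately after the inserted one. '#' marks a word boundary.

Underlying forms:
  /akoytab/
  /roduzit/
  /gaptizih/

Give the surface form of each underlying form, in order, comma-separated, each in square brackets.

[akoytap], [rozuzt], [gaptzh]

/akoytab/:
  A Nasal Place Assimilation: no change — [akoytab]
  B Final Devoicing: [akoytab] → [akoytap]
  C Syncope: no change — [akoytap]
  D Stop Lenition: no change — [akoytap]
/roduzit/:
  A Nasal Place Assimilation: no change — [roduzit]
  B Final Devoicing: no change — [roduzit]
  C Syncope: [roduzit] → [roduzt]
  D Stop Lenition: [roduzt] → [rozuzt]
/gaptizih/:
  A Nasal Place Assimilation: no change — [gaptizih]
  B Final Devoicing: no change — [gaptizih]
  C Syncope: [gaptizih] → [gaptzh]
  D Stop Lenition: no change — [gaptzh]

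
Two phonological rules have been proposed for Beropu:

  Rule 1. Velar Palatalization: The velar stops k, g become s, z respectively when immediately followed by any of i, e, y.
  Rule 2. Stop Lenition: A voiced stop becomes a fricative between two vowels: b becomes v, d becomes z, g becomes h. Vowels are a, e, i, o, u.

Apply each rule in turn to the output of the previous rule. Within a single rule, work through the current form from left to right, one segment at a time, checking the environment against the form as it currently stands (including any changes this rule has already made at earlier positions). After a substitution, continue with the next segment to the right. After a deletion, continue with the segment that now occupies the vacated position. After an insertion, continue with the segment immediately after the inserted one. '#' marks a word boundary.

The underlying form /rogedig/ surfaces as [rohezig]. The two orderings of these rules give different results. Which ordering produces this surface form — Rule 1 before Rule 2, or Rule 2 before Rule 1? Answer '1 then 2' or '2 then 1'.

2 then 1

Order 1 then 2:
  1 Velar Palatalization: [rogedig] → [rozedig]
  2 Stop Lenition: [rozedig] → [rozezig]
  result: [rozezig]
Order 2 then 1:
  2 Stop Lenition: [rogedig] → [rohezig]
  1 Velar Palatalization: no change — [rohezig]
  result: [rohezig]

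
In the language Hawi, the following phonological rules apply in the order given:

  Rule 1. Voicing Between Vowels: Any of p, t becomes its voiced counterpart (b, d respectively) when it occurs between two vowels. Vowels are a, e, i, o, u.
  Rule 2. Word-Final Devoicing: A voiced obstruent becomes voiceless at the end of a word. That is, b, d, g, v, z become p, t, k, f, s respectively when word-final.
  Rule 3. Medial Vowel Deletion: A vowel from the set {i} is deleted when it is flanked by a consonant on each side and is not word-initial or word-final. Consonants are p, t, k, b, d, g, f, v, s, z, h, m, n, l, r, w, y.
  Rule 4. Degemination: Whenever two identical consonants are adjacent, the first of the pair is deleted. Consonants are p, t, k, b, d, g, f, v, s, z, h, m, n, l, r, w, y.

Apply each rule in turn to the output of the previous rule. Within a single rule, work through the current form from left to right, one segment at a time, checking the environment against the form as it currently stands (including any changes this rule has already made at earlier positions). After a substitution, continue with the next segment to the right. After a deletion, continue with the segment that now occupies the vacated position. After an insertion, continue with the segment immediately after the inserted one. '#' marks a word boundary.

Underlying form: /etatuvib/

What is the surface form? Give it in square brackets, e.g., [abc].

Rule 1 Voicing Between Vowels: [etatuvib] → [edaduvib]
Rule 2 Word-Final Devoicing: [edaduvib] → [edaduvip]
Rule 3 Medial Vowel Deletion: [edaduvip] → [edaduvp]
Rule 4 Degemination: no change — [edaduvp]

[edaduvp]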